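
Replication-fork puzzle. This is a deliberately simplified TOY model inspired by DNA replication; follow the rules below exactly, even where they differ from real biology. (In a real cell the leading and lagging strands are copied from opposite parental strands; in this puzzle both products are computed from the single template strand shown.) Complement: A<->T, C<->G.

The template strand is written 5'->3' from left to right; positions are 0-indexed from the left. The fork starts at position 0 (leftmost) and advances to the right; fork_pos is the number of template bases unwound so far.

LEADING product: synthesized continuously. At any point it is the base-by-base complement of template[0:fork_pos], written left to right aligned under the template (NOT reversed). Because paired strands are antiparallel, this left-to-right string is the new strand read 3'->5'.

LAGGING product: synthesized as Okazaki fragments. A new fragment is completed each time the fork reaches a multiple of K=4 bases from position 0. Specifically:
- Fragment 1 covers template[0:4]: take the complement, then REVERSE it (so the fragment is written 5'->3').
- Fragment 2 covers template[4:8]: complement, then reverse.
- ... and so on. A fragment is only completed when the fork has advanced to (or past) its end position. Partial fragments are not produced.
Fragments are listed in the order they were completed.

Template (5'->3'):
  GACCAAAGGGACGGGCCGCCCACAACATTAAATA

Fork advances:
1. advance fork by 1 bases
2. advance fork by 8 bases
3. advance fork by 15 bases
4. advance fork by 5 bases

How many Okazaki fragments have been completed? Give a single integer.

Step 1: advance 1 -> fork_pos = 0 + 1 = 1. Next multiple of 4 is 4 (not reached); still 0 fragment(s).
Step 2: advance 8 -> fork_pos = 1 + 8 = 9. Reached multiple(s) of 4: 4, 8 -> fragments 1-2 completed (2 total).
Step 3: advance 15 -> fork_pos = 9 + 15 = 24. Reached multiple(s) of 4: 12, 16, 20, 24 -> fragments 3-6 completed (6 total).
Step 4: advance 5 -> fork_pos = 24 + 5 = 29. Reached multiple(s) of 4: 28 -> fragment 7 completed (7 total).
Check: final fork_pos = 29; the multiples of 4 that are <= 29 are 4..28 -> 29 // 4 = 7 completed fragment(s).

Answer: 7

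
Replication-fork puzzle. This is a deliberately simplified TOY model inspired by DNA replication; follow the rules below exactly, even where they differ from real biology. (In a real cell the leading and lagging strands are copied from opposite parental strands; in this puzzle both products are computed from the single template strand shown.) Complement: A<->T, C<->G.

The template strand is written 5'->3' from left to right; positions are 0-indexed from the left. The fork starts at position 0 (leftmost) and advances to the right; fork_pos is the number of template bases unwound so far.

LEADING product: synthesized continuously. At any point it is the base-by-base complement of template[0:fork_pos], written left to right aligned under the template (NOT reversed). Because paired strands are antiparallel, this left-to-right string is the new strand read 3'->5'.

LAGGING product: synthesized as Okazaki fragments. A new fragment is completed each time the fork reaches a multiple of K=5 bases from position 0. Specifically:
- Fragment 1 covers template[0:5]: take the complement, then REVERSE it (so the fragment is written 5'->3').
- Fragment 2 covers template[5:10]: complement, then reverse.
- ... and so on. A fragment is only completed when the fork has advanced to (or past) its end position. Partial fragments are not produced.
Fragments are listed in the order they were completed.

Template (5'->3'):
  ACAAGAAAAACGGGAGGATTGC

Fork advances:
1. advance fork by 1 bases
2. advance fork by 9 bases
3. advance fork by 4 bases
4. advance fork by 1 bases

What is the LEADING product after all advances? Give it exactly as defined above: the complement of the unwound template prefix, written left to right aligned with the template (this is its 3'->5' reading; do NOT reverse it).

Step 1: advance 1 -> fork_pos = 0 + 1 = 1.
Step 2: advance 9 -> fork_pos = 1 + 9 = 10.
Step 3: advance 4 -> fork_pos = 10 + 4 = 14.
Step 4: advance 1 -> fork_pos = 14 + 1 = 15.
Unwound prefix: template[0:15] = ACAAGAAAAACGGGA
Complement it base by base (A<->T, C<->G), keeping left-to-right order:
  [0:5] ACAAG -> TGTTC
  [5:10] AAAAA -> TTTTT
  [10:15] CGGGA -> GCCCT
Concatenate: TGTTCTTTTTGCCCT (length 15; written aligned with the template, i.e. 3'->5').

Answer: TGTTCTTTTTGCCCT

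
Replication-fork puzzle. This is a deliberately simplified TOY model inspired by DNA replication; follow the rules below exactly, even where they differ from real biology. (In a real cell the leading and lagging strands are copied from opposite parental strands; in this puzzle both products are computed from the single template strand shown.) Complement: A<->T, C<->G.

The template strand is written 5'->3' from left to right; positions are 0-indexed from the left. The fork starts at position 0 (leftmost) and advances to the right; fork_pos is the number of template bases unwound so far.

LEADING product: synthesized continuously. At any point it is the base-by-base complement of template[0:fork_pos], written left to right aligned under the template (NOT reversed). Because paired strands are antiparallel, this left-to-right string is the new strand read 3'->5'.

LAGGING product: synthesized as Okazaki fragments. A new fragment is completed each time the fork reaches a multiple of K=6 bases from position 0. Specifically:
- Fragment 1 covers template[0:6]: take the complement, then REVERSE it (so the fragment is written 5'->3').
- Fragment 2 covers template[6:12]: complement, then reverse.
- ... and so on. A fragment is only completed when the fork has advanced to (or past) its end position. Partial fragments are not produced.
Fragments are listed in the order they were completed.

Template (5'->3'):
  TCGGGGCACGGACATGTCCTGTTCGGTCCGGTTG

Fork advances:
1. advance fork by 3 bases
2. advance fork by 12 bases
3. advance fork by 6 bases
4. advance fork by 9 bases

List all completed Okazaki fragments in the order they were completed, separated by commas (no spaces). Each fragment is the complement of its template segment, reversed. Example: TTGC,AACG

Answer: CCCCGA,TCCGTG,GACATG,GAACAG,CGGACC

Derivation:
Step 1: advance 3 -> fork_pos = 0 + 3 = 3. Next multiple of 6 is 6 (not reached); still 0 fragment(s).
Step 2: advance 12 -> fork_pos = 3 + 12 = 15. Reached multiple(s) of 6: 6, 12 -> fragments 1-2 completed (2 total).
Step 3: advance 6 -> fork_pos = 15 + 6 = 21. Reached multiple(s) of 6: 18 -> fragment 3 completed (3 total).
Step 4: advance 9 -> fork_pos = 21 + 9 = 30. Reached multiple(s) of 6: 24, 30 -> fragments 4-5 completed (5 total).
Final fork_pos = 30, so 5 fragment(s) are complete. Build each: template segment -> complement -> reverse.
Fragment 1: template[0:6] = TCGGGG -> complement AGCCCC -> reversed CCCCGA
Fragment 2: template[6:12] = CACGGA -> complement GTGCCT -> reversed TCCGTG
Fragment 3: template[12:18] = CATGTC -> complement GTACAG -> reversed GACATG
Fragment 4: template[18:24] = CTGTTC -> complement GACAAG -> reversed GAACAG
Fragment 5: template[24:30] = GGTCCG -> complement CCAGGC -> reversed CGGACC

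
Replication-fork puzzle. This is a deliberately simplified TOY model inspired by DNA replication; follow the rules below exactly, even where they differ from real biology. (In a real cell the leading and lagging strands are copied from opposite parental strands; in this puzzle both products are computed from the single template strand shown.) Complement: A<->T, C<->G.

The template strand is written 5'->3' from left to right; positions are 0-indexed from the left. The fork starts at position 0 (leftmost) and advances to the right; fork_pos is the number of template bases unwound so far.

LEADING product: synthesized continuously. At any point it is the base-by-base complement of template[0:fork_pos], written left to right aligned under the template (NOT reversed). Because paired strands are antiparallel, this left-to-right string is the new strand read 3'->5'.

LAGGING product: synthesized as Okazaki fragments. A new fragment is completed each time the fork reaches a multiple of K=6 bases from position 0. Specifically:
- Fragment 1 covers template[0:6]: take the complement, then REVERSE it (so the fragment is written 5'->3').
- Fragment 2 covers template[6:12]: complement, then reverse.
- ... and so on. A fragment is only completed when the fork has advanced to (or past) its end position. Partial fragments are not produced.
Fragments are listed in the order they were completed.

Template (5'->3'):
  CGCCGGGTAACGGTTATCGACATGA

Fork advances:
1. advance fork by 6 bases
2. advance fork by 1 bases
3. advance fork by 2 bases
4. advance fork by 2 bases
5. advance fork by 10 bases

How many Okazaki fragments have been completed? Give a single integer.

Step 1: advance 6 -> fork_pos = 0 + 6 = 6. Reached multiple(s) of 6: 6 -> fragment 1 completed (1 total).
Step 2: advance 1 -> fork_pos = 6 + 1 = 7. Next multiple of 6 is 12 (not reached); still 1 fragment(s).
Step 3: advance 2 -> fork_pos = 7 + 2 = 9. Next multiple of 6 is 12 (not reached); still 1 fragment(s).
Step 4: advance 2 -> fork_pos = 9 + 2 = 11. Next multiple of 6 is 12 (not reached); still 1 fragment(s).
Step 5: advance 10 -> fork_pos = 11 + 10 = 21. Reached multiple(s) of 6: 12, 18 -> fragments 2-3 completed (3 total).
Check: final fork_pos = 21; the multiples of 6 that are <= 21 are 6..18 -> 21 // 6 = 3 completed fragment(s).

Answer: 3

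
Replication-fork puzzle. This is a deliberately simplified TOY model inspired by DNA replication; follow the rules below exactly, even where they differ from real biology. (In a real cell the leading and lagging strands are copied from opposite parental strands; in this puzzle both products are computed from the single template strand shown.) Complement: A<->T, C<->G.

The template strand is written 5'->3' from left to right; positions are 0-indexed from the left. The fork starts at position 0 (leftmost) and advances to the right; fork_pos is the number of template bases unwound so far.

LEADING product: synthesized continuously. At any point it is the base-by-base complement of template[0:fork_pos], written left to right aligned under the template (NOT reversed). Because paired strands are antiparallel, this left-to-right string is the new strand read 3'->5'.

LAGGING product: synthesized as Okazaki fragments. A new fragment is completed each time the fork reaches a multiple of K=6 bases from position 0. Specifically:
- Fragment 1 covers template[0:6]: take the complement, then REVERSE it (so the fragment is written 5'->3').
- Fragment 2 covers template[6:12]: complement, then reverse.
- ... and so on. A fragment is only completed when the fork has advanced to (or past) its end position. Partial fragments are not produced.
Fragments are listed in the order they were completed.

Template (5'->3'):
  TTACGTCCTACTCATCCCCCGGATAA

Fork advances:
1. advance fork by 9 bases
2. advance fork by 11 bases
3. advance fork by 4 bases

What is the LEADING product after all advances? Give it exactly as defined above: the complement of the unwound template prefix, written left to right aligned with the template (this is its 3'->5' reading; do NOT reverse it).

Step 1: advance 9 -> fork_pos = 0 + 9 = 9.
Step 2: advance 11 -> fork_pos = 9 + 11 = 20.
Step 3: advance 4 -> fork_pos = 20 + 4 = 24.
Unwound prefix: template[0:24] = TTACGTCCTACTCATCCCCCGGAT
Complement it base by base (A<->T, C<->G), keeping left-to-right order:
  [0:5] TTACG -> AATGC
  [5:10] TCCTA -> AGGAT
  [10:15] CTCAT -> GAGTA
  [15:20] CCCCC -> GGGGG
  [20:24] GGAT -> CCTA
Concatenate: AATGCAGGATGAGTAGGGGGCCTA (length 24; written aligned with the template, i.e. 3'->5').

Answer: AATGCAGGATGAGTAGGGGGCCTA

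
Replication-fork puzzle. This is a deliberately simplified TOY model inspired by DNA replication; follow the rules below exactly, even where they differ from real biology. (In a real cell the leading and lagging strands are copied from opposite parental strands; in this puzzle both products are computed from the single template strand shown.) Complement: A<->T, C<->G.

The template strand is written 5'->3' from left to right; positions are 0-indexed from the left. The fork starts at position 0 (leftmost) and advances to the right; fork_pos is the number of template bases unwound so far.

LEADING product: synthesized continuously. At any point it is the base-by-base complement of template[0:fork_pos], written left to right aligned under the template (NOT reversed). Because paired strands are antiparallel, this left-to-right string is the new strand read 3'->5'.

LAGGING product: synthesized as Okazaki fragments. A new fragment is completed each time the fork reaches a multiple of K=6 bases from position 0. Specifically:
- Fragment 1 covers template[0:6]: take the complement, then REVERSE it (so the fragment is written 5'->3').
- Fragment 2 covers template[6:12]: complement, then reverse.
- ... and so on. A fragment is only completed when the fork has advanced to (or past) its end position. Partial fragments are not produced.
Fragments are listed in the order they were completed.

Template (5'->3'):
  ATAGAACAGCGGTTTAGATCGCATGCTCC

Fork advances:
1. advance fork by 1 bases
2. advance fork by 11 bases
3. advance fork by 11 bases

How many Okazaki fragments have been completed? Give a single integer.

Answer: 3

Derivation:
Step 1: advance 1 -> fork_pos = 0 + 1 = 1. Next multiple of 6 is 6 (not reached); still 0 fragment(s).
Step 2: advance 11 -> fork_pos = 1 + 11 = 12. Reached multiple(s) of 6: 6, 12 -> fragments 1-2 completed (2 total).
Step 3: advance 11 -> fork_pos = 12 + 11 = 23. Reached multiple(s) of 6: 18 -> fragment 3 completed (3 total).
Check: final fork_pos = 23; the multiples of 6 that are <= 23 are 6..18 -> 23 // 6 = 3 completed fragment(s).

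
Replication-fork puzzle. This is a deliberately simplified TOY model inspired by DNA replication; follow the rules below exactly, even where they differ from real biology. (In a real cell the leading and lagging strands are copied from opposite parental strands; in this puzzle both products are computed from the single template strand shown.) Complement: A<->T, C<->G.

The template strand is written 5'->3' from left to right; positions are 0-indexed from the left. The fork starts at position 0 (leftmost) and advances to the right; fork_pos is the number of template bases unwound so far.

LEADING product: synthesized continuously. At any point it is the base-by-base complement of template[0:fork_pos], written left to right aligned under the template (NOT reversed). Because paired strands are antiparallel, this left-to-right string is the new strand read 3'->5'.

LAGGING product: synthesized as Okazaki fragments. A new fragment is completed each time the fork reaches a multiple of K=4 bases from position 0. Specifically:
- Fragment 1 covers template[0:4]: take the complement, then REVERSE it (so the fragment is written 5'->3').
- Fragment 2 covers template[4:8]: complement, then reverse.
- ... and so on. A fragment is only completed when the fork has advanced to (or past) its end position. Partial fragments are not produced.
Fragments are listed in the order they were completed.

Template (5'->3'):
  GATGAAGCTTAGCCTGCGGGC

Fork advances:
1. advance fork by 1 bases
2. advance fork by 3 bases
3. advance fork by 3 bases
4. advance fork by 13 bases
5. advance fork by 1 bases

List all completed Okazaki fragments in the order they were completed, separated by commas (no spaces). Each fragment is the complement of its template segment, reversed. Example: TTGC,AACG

Step 1: advance 1 -> fork_pos = 0 + 1 = 1. Next multiple of 4 is 4 (not reached); still 0 fragment(s).
Step 2: advance 3 -> fork_pos = 1 + 3 = 4. Reached multiple(s) of 4: 4 -> fragment 1 completed (1 total).
Step 3: advance 3 -> fork_pos = 4 + 3 = 7. Next multiple of 4 is 8 (not reached); still 1 fragment(s).
Step 4: advance 13 -> fork_pos = 7 + 13 = 20. Reached multiple(s) of 4: 8, 12, 16, 20 -> fragments 2-5 completed (5 total).
Step 5: advance 1 -> fork_pos = 20 + 1 = 21. Next multiple of 4 is 24 (not reached); still 5 fragment(s).
Final fork_pos = 21, so 5 fragment(s) are complete. Build each: template segment -> complement -> reverse.
Fragment 1: template[0:4] = GATG -> complement CTAC -> reversed CATC
Fragment 2: template[4:8] = AAGC -> complement TTCG -> reversed GCTT
Fragment 3: template[8:12] = TTAG -> complement AATC -> reversed CTAA
Fragment 4: template[12:16] = CCTG -> complement GGAC -> reversed CAGG
Fragment 5: template[16:20] = CGGG -> complement GCCC -> reversed CCCG

Answer: CATC,GCTT,CTAA,CAGG,CCCG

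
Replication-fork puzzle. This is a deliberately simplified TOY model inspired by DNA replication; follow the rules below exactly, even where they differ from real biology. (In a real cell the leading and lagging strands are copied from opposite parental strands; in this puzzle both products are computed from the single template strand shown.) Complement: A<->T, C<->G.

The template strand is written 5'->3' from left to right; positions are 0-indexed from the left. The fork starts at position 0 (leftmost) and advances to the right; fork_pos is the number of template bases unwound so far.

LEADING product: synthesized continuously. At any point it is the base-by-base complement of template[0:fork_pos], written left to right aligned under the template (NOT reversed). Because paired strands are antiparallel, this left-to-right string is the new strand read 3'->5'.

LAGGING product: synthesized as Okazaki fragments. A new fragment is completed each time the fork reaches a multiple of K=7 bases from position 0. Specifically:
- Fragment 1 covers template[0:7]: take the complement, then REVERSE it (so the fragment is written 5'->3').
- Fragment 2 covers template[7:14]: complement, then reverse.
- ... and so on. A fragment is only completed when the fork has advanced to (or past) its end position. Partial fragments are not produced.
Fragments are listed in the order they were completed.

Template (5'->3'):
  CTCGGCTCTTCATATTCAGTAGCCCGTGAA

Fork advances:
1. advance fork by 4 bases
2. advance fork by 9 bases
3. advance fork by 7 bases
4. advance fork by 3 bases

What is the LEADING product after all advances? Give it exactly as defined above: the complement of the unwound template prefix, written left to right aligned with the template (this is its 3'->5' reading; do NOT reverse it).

Answer: GAGCCGAGAAGTATAAGTCATCG

Derivation:
Step 1: advance 4 -> fork_pos = 0 + 4 = 4.
Step 2: advance 9 -> fork_pos = 4 + 9 = 13.
Step 3: advance 7 -> fork_pos = 13 + 7 = 20.
Step 4: advance 3 -> fork_pos = 20 + 3 = 23.
Unwound prefix: template[0:23] = CTCGGCTCTTCATATTCAGTAGC
Complement it base by base (A<->T, C<->G), keeping left-to-right order:
  [0:5] CTCGG -> GAGCC
  [5:10] CTCTT -> GAGAA
  [10:15] CATAT -> GTATA
  [15:20] TCAGT -> AGTCA
  [20:23] AGC -> TCG
Concatenate: GAGCCGAGAAGTATAAGTCATCG (length 23; written aligned with the template, i.e. 3'->5').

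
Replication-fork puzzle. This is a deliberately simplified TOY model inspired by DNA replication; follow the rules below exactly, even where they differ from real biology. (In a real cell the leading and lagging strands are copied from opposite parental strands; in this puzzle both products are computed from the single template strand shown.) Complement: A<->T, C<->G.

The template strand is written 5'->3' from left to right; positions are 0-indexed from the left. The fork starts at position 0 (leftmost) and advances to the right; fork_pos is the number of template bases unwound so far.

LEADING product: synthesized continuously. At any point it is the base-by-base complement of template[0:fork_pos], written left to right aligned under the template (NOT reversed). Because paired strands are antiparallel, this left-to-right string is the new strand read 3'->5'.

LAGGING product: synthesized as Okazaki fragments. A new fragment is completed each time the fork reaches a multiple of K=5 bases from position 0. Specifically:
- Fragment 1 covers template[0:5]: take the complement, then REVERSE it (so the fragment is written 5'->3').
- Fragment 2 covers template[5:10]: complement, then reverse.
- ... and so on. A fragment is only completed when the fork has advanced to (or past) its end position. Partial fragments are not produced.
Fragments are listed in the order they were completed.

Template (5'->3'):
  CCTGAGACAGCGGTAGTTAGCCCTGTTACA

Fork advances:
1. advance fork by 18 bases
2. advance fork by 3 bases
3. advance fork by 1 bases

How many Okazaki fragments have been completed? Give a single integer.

Step 1: advance 18 -> fork_pos = 0 + 18 = 18. Reached multiple(s) of 5: 5, 10, 15 -> fragments 1-3 completed (3 total).
Step 2: advance 3 -> fork_pos = 18 + 3 = 21. Reached multiple(s) of 5: 20 -> fragment 4 completed (4 total).
Step 3: advance 1 -> fork_pos = 21 + 1 = 22. Next multiple of 5 is 25 (not reached); still 4 fragment(s).
Check: final fork_pos = 22; the multiples of 5 that are <= 22 are 5..20 -> 22 // 5 = 4 completed fragment(s).

Answer: 4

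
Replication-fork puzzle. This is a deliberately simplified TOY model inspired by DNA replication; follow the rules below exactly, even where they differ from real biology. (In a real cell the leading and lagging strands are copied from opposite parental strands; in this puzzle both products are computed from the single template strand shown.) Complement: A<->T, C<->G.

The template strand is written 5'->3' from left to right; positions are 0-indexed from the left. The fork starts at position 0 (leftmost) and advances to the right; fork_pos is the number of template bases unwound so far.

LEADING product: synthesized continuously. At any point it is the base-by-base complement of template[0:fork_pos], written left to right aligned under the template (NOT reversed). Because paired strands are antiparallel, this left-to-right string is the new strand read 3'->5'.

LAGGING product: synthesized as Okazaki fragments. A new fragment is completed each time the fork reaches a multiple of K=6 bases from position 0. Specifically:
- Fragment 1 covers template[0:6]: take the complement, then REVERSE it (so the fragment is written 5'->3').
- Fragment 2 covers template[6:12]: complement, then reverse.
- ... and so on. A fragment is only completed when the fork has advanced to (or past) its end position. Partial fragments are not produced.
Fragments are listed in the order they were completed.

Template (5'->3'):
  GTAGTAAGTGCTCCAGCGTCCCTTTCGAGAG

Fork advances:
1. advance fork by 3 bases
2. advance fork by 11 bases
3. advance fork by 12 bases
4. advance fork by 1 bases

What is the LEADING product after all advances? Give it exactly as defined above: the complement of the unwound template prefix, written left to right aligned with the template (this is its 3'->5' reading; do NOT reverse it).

Step 1: advance 3 -> fork_pos = 0 + 3 = 3.
Step 2: advance 11 -> fork_pos = 3 + 11 = 14.
Step 3: advance 12 -> fork_pos = 14 + 12 = 26.
Step 4: advance 1 -> fork_pos = 26 + 1 = 27.
Unwound prefix: template[0:27] = GTAGTAAGTGCTCCAGCGTCCCTTTCG
Complement it base by base (A<->T, C<->G), keeping left-to-right order:
  [0:5] GTAGT -> CATCA
  [5:10] AAGTG -> TTCAC
  [10:15] CTCCA -> GAGGT
  [15:20] GCGTC -> CGCAG
  [20:25] CCTTT -> GGAAA
  [25:27] CG -> GC
Concatenate: CATCATTCACGAGGTCGCAGGGAAAGC (length 27; written aligned with the template, i.e. 3'->5').

Answer: CATCATTCACGAGGTCGCAGGGAAAGC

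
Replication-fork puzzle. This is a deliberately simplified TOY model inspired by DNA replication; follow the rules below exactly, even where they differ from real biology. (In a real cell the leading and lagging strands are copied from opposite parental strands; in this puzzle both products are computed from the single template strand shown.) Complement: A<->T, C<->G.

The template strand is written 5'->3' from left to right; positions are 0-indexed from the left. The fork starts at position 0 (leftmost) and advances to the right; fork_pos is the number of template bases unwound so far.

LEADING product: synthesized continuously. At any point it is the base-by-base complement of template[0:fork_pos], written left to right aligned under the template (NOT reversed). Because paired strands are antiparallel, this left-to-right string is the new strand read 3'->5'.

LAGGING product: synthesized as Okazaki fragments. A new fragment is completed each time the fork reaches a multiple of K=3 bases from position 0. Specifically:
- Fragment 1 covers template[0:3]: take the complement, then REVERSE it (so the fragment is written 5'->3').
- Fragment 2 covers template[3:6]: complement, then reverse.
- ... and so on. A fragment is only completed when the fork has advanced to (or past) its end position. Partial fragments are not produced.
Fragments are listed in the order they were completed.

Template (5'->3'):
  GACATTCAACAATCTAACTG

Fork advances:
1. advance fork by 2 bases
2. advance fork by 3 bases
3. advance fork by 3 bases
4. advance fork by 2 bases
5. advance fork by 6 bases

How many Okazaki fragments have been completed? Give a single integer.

Step 1: advance 2 -> fork_pos = 0 + 2 = 2. Next multiple of 3 is 3 (not reached); still 0 fragment(s).
Step 2: advance 3 -> fork_pos = 2 + 3 = 5. Reached multiple(s) of 3: 3 -> fragment 1 completed (1 total).
Step 3: advance 3 -> fork_pos = 5 + 3 = 8. Reached multiple(s) of 3: 6 -> fragment 2 completed (2 total).
Step 4: advance 2 -> fork_pos = 8 + 2 = 10. Reached multiple(s) of 3: 9 -> fragment 3 completed (3 total).
Step 5: advance 6 -> fork_pos = 10 + 6 = 16. Reached multiple(s) of 3: 12, 15 -> fragments 4-5 completed (5 total).
Check: final fork_pos = 16; the multiples of 3 that are <= 16 are 3..15 -> 16 // 3 = 5 completed fragment(s).

Answer: 5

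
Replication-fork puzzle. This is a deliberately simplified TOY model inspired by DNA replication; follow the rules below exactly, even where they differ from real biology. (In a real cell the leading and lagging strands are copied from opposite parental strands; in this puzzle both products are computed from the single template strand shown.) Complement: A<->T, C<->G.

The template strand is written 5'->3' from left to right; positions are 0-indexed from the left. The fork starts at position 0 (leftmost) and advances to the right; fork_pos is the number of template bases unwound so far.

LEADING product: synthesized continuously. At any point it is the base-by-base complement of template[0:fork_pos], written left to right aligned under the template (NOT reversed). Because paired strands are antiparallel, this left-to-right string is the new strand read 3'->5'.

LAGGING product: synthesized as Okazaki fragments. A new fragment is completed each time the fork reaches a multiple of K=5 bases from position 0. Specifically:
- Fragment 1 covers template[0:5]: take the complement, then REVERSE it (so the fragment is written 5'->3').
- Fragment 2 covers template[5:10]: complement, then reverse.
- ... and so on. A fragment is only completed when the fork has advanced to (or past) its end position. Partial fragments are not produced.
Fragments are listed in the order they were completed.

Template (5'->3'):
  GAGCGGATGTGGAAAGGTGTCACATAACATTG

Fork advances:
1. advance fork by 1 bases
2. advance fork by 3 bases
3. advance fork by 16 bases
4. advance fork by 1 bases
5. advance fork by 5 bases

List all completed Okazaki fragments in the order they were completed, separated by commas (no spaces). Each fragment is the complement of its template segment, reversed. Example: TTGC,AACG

Answer: CGCTC,ACATC,TTTCC,ACACC,ATGTG

Derivation:
Step 1: advance 1 -> fork_pos = 0 + 1 = 1. Next multiple of 5 is 5 (not reached); still 0 fragment(s).
Step 2: advance 3 -> fork_pos = 1 + 3 = 4. Next multiple of 5 is 5 (not reached); still 0 fragment(s).
Step 3: advance 16 -> fork_pos = 4 + 16 = 20. Reached multiple(s) of 5: 5, 10, 15, 20 -> fragments 1-4 completed (4 total).
Step 4: advance 1 -> fork_pos = 20 + 1 = 21. Next multiple of 5 is 25 (not reached); still 4 fragment(s).
Step 5: advance 5 -> fork_pos = 21 + 5 = 26. Reached multiple(s) of 5: 25 -> fragment 5 completed (5 total).
Final fork_pos = 26, so 5 fragment(s) are complete. Build each: template segment -> complement -> reverse.
Fragment 1: template[0:5] = GAGCG -> complement CTCGC -> reversed CGCTC
Fragment 2: template[5:10] = GATGT -> complement CTACA -> reversed ACATC
Fragment 3: template[10:15] = GGAAA -> complement CCTTT -> reversed TTTCC
Fragment 4: template[15:20] = GGTGT -> complement CCACA -> reversed ACACC
Fragment 5: template[20:25] = CACAT -> complement GTGTA -> reversed ATGTG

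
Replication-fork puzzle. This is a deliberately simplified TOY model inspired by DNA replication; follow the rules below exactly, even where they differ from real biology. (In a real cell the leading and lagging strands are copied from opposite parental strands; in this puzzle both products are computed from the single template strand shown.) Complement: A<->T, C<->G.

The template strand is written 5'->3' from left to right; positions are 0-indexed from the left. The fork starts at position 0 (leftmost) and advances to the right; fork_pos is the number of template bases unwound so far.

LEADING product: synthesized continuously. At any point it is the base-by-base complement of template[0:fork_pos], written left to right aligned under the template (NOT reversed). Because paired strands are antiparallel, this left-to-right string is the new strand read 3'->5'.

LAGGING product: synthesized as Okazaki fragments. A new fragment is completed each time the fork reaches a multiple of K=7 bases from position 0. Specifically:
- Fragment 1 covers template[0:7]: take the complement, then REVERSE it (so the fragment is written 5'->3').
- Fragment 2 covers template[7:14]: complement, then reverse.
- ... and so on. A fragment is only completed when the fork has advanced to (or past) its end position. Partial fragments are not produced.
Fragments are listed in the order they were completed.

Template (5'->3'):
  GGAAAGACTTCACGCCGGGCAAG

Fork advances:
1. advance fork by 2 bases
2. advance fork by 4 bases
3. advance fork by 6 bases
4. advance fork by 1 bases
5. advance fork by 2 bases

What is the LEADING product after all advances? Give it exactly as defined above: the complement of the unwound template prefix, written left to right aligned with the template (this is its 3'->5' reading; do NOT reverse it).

Step 1: advance 2 -> fork_pos = 0 + 2 = 2.
Step 2: advance 4 -> fork_pos = 2 + 4 = 6.
Step 3: advance 6 -> fork_pos = 6 + 6 = 12.
Step 4: advance 1 -> fork_pos = 12 + 1 = 13.
Step 5: advance 2 -> fork_pos = 13 + 2 = 15.
Unwound prefix: template[0:15] = GGAAAGACTTCACGC
Complement it base by base (A<->T, C<->G), keeping left-to-right order:
  [0:5] GGAAA -> CCTTT
  [5:10] GACTT -> CTGAA
  [10:15] CACGC -> GTGCG
Concatenate: CCTTTCTGAAGTGCG (length 15; written aligned with the template, i.e. 3'->5').

Answer: CCTTTCTGAAGTGCG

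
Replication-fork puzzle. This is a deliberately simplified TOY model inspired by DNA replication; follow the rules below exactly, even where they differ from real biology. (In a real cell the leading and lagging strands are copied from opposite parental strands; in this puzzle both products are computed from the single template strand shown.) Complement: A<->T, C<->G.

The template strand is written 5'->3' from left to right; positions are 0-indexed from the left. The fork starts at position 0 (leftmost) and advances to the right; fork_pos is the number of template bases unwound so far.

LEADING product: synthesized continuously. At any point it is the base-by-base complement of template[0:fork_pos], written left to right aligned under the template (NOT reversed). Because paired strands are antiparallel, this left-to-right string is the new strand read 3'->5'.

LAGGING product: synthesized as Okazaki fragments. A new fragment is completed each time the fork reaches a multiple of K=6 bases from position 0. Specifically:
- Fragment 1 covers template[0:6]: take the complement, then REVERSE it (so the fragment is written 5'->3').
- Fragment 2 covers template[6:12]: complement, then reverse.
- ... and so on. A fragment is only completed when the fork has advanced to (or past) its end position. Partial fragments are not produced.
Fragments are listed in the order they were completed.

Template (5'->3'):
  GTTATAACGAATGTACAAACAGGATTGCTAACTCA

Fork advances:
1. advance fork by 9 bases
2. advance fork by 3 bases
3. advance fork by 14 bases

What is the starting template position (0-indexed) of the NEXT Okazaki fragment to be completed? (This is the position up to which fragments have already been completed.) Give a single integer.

Step 1: advance 9 -> fork_pos = 0 + 9 = 9. Reached multiple(s) of 6: 6 -> fragment 1 completed (1 total).
Step 2: advance 3 -> fork_pos = 9 + 3 = 12. Reached multiple(s) of 6: 12 -> fragment 2 completed (2 total).
Step 3: advance 14 -> fork_pos = 12 + 14 = 26. Reached multiple(s) of 6: 18, 24 -> fragments 3-4 completed (4 total).
4 fragment(s) completed, covering template[0:24] (4 x 6 = 24). The next fragment, fragment 5, covers template[24:30], so it starts at position 24.

Answer: 24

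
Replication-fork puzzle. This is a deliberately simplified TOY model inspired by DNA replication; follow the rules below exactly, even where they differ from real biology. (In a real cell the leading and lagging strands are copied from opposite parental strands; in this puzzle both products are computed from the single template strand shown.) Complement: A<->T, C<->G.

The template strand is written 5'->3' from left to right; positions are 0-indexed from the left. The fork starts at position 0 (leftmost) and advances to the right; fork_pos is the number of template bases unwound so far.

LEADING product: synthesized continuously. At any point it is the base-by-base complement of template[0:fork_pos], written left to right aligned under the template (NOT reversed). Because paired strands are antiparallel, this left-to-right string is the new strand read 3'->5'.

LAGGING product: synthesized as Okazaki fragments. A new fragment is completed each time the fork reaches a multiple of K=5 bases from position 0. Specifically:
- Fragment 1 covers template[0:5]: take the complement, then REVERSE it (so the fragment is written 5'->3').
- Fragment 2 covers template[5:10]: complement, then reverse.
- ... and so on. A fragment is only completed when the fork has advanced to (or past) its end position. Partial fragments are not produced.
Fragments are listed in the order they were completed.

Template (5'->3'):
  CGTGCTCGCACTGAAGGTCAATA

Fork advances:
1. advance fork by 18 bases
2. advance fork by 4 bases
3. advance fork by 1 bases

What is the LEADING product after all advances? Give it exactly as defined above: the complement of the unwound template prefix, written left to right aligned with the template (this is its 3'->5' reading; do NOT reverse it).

Step 1: advance 18 -> fork_pos = 0 + 18 = 18.
Step 2: advance 4 -> fork_pos = 18 + 4 = 22.
Step 3: advance 1 -> fork_pos = 22 + 1 = 23.
Unwound prefix: template[0:23] = CGTGCTCGCACTGAAGGTCAATA
Complement it base by base (A<->T, C<->G), keeping left-to-right order:
  [0:5] CGTGC -> GCACG
  [5:10] TCGCA -> AGCGT
  [10:15] CTGAA -> GACTT
  [15:20] GGTCA -> CCAGT
  [20:23] ATA -> TAT
Concatenate: GCACGAGCGTGACTTCCAGTTAT (length 23; written aligned with the template, i.e. 3'->5').

Answer: GCACGAGCGTGACTTCCAGTTAT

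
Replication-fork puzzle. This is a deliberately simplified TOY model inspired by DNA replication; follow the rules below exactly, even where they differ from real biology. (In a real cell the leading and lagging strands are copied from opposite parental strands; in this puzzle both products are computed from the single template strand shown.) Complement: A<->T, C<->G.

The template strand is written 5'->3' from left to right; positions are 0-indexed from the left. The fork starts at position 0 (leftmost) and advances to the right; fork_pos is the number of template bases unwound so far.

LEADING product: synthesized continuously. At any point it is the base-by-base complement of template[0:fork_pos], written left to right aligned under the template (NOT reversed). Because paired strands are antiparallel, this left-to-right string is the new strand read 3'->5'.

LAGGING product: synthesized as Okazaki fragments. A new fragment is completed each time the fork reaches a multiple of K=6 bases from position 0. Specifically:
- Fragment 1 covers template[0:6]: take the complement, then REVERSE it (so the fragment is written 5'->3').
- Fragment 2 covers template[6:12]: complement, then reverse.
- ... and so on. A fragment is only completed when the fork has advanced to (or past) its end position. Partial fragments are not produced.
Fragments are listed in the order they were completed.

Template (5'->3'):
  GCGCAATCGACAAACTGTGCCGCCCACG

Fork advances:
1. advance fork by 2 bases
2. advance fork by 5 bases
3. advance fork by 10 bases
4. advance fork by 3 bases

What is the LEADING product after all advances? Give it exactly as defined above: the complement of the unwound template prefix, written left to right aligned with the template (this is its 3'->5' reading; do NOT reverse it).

Step 1: advance 2 -> fork_pos = 0 + 2 = 2.
Step 2: advance 5 -> fork_pos = 2 + 5 = 7.
Step 3: advance 10 -> fork_pos = 7 + 10 = 17.
Step 4: advance 3 -> fork_pos = 17 + 3 = 20.
Unwound prefix: template[0:20] = GCGCAATCGACAAACTGTGC
Complement it base by base (A<->T, C<->G), keeping left-to-right order:
  [0:5] GCGCA -> CGCGT
  [5:10] ATCGA -> TAGCT
  [10:15] CAAAC -> GTTTG
  [15:20] TGTGC -> ACACG
Concatenate: CGCGTTAGCTGTTTGACACG (length 20; written aligned with the template, i.e. 3'->5').

Answer: CGCGTTAGCTGTTTGACACG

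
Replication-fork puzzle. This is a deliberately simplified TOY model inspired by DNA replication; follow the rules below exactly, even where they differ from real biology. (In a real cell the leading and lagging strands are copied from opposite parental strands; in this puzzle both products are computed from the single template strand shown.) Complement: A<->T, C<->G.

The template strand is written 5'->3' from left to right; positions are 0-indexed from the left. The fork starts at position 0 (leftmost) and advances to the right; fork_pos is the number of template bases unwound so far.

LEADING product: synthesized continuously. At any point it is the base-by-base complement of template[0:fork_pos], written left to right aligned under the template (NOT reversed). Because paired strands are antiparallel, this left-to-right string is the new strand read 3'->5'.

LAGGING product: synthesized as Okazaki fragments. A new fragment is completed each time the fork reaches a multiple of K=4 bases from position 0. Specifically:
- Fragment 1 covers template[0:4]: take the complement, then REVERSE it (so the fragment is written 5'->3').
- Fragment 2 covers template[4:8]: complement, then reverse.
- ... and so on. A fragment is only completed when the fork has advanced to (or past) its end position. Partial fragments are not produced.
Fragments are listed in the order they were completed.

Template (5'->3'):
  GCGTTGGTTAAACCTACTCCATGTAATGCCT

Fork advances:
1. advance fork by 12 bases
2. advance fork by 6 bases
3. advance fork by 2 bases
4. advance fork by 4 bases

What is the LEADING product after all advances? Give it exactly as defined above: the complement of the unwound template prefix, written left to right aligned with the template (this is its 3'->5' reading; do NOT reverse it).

Answer: CGCAACCAATTTGGATGAGGTACA

Derivation:
Step 1: advance 12 -> fork_pos = 0 + 12 = 12.
Step 2: advance 6 -> fork_pos = 12 + 6 = 18.
Step 3: advance 2 -> fork_pos = 18 + 2 = 20.
Step 4: advance 4 -> fork_pos = 20 + 4 = 24.
Unwound prefix: template[0:24] = GCGTTGGTTAAACCTACTCCATGT
Complement it base by base (A<->T, C<->G), keeping left-to-right order:
  [0:5] GCGTT -> CGCAA
  [5:10] GGTTA -> CCAAT
  [10:15] AACCT -> TTGGA
  [15:20] ACTCC -> TGAGG
  [20:24] ATGT -> TACA
Concatenate: CGCAACCAATTTGGATGAGGTACA (length 24; written aligned with the template, i.e. 3'->5').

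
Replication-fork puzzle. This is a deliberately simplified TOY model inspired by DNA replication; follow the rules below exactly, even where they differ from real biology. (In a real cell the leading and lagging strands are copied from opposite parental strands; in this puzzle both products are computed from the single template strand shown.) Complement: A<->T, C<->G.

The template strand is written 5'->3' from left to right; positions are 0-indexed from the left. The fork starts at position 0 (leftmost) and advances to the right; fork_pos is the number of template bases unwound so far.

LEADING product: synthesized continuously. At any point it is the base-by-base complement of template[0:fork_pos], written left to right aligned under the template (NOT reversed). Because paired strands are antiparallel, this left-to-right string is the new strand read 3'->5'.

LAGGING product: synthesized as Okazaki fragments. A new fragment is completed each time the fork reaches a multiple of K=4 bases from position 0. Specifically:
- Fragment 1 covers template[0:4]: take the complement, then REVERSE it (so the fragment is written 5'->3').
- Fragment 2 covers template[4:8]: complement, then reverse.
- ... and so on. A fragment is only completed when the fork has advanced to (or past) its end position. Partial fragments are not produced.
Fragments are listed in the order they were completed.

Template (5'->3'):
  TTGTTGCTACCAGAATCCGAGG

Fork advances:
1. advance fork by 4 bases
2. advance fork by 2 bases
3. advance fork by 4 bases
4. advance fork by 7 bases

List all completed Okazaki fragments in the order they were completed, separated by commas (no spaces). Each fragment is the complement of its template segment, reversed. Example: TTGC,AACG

Answer: ACAA,AGCA,TGGT,ATTC

Derivation:
Step 1: advance 4 -> fork_pos = 0 + 4 = 4. Reached multiple(s) of 4: 4 -> fragment 1 completed (1 total).
Step 2: advance 2 -> fork_pos = 4 + 2 = 6. Next multiple of 4 is 8 (not reached); still 1 fragment(s).
Step 3: advance 4 -> fork_pos = 6 + 4 = 10. Reached multiple(s) of 4: 8 -> fragment 2 completed (2 total).
Step 4: advance 7 -> fork_pos = 10 + 7 = 17. Reached multiple(s) of 4: 12, 16 -> fragments 3-4 completed (4 total).
Final fork_pos = 17, so 4 fragment(s) are complete. Build each: template segment -> complement -> reverse.
Fragment 1: template[0:4] = TTGT -> complement AACA -> reversed ACAA
Fragment 2: template[4:8] = TGCT -> complement ACGA -> reversed AGCA
Fragment 3: template[8:12] = ACCA -> complement TGGT -> reversed TGGT
Fragment 4: template[12:16] = GAAT -> complement CTTA -> reversed ATTC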